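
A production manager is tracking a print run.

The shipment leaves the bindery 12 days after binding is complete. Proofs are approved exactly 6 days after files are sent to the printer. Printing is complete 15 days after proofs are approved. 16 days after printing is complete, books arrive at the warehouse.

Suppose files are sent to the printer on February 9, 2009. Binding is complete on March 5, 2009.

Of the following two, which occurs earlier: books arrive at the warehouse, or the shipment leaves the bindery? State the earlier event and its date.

The shipment leaves the bindery — March 17, 2009

Files are sent to the printer: Feb 9, 2009.
Proofs are approved: Feb 9, 2009 + 6 days = Feb 15, 2009.
Printing is complete: Feb 15, 2009 + 15 days = Mar 2, 2009.
Books arrive at the warehouse: Mar 2, 2009 + 16 days = Mar 18, 2009.
Binding is complete: Mar 5, 2009.
The shipment leaves the bindery: Mar 5, 2009 + 12 days = Mar 17, 2009.
Comparing: books arrive at the warehouse on Mar 18, 2009 vs the shipment leaves the bindery on Mar 17, 2009. Earlier: the shipment leaves the bindery.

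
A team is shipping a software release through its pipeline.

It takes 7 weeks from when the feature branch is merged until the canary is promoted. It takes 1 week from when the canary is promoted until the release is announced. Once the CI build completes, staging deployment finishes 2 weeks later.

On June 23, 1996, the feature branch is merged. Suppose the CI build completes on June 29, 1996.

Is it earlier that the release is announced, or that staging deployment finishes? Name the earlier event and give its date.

The feature branch is merged: Jun 23, 1996.
The canary is promoted: Jun 23, 1996 + 7 weeks = Aug 11, 1996.
The release is announced: Aug 11, 1996 + 1 week = Aug 18, 1996.
The CI build completes: Jun 29, 1996.
Staging deployment finishes: Jun 29, 1996 + 2 weeks = Jul 13, 1996.
Comparing: the release is announced on Aug 18, 1996 vs staging deployment finishes on Jul 13, 1996. Earlier: staging deployment finishes.

Staging deployment finishes — July 13, 1996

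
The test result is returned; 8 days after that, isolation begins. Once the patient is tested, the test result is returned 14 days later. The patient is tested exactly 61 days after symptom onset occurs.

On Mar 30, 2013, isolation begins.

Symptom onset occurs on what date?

Isolation begins: Mar 30, 2013.
The test result is returned: Mar 30, 2013 − 8 days = Mar 22, 2013.
The patient is tested: Mar 22, 2013 − 14 days = Mar 8, 2013.
Symptom onset occurs: Mar 8, 2013 − 61 days = Jan 6, 2013.

Jan 6, 2013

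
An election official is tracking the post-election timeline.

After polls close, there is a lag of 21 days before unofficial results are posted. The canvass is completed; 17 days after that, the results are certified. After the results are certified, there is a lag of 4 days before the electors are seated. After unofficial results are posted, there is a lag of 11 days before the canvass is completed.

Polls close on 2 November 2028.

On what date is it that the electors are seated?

Polls close: Nov 2, 2028.
Unofficial results are posted: Nov 2, 2028 + 21 days = Nov 23, 2028.
The canvass is completed: Nov 23, 2028 + 11 days = Dec 4, 2028.
The results are certified: Dec 4, 2028 + 17 days = Dec 21, 2028.
The electors are seated: Dec 21, 2028 + 4 days = Dec 25, 2028.

25 December 2028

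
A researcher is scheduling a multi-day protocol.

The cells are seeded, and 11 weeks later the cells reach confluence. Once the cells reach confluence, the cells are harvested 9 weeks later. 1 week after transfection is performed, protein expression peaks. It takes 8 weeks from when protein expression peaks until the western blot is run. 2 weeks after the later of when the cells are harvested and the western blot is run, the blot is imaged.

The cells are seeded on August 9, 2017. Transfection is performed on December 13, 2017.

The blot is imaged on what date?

February 28, 2018

The cells are seeded: Aug 9, 2017.
The cells reach confluence: Aug 9, 2017 + 11 weeks = Oct 25, 2017.
The cells are harvested: Oct 25, 2017 + 9 weeks = Dec 27, 2017.
Transfection is performed: Dec 13, 2017.
Protein expression peaks: Dec 13, 2017 + 1 week = Dec 20, 2017.
The western blot is run: Dec 20, 2017 + 8 weeks = Feb 14, 2018.
Both prerequisites met — the cells are harvested (Dec 27, 2017), the western blot is run (Feb 14, 2018); the later is Feb 14, 2018.
The blot is imaged: Feb 14, 2018 + 2 weeks = Feb 28, 2018.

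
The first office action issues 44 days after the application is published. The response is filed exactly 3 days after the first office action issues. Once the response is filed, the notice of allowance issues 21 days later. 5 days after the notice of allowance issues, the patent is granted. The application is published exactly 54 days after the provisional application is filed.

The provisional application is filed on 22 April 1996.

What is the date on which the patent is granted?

27 August 1996

The provisional application is filed: Apr 22, 1996.
The application is published: Apr 22, 1996 + 54 days = Jun 15, 1996.
The first office action issues: Jun 15, 1996 + 44 days = Jul 29, 1996.
The response is filed: Jul 29, 1996 + 3 days = Aug 1, 1996.
The notice of allowance issues: Aug 1, 1996 + 21 days = Aug 22, 1996.
The patent is granted: Aug 22, 1996 + 5 days = Aug 27, 1996.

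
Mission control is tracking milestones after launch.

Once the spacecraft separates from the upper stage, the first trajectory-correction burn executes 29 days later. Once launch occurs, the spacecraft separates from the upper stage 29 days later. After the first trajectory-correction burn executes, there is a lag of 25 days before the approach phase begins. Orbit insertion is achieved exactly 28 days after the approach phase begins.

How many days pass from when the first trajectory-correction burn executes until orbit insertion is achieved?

53 days

Causal path: the first trajectory-correction burn executes → the approach phase begins → orbit insertion is achieved.
Total delay along the path: 25 + 28 = 53 days.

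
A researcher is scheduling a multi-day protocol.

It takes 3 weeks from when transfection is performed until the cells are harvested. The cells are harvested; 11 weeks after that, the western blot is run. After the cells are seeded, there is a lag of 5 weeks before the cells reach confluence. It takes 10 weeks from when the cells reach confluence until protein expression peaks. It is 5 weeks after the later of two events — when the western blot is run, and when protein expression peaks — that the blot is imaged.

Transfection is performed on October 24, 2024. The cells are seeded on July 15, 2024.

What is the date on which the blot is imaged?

Transfection is performed: Oct 24, 2024.
The cells are harvested: Oct 24, 2024 + 3 weeks = Nov 14, 2024.
The western blot is run: Nov 14, 2024 + 11 weeks = Jan 30, 2025.
The cells are seeded: Jul 15, 2024.
The cells reach confluence: Jul 15, 2024 + 5 weeks = Aug 19, 2024.
Protein expression peaks: Aug 19, 2024 + 10 weeks = Oct 28, 2024.
Both prerequisites met — the western blot is run (Jan 30, 2025), protein expression peaks (Oct 28, 2024); the later is Jan 30, 2025.
The blot is imaged: Jan 30, 2025 + 5 weeks = Mar 6, 2025.

March 6, 2025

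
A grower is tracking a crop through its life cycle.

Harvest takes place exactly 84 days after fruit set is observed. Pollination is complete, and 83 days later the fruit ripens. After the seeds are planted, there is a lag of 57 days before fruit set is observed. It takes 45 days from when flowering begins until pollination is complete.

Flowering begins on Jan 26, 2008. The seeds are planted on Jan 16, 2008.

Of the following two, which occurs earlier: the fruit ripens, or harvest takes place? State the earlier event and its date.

The fruit ripens — Jun 2, 2008

Flowering begins: Jan 26, 2008.
Pollination is complete: Jan 26, 2008 + 45 days = Mar 11, 2008.
The fruit ripens: Mar 11, 2008 + 83 days = Jun 2, 2008.
The seeds are planted: Jan 16, 2008.
Fruit set is observed: Jan 16, 2008 + 57 days = Mar 13, 2008.
Harvest takes place: Mar 13, 2008 + 84 days = Jun 5, 2008.
Comparing: the fruit ripens on Jun 2, 2008 vs harvest takes place on Jun 5, 2008. Earlier: the fruit ripens.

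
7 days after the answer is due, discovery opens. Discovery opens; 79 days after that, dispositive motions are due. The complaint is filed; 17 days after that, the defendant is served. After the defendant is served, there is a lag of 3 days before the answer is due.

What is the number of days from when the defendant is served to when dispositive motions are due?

89 days

Causal path: the defendant is served → the answer is due → discovery opens → dispositive motions are due.
Total delay along the path: 3 + 7 + 79 = 89 days.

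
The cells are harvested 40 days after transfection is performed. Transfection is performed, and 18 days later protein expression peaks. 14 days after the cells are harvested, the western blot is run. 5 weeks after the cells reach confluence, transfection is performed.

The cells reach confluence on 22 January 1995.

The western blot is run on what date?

21 April 1995

The cells reach confluence: Jan 22, 1995.
Transfection is performed: Jan 22, 1995 + 5 weeks = Feb 26, 1995.
The cells are harvested: Feb 26, 1995 + 40 days = Apr 7, 1995.
The western blot is run: Apr 7, 1995 + 14 days = Apr 21, 1995.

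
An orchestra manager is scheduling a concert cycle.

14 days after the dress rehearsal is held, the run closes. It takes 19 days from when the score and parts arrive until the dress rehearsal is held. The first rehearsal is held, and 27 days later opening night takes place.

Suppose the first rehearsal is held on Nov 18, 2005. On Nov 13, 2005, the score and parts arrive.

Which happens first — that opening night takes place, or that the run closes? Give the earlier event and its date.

Opening night takes place — Dec 15, 2005

The first rehearsal is held: Nov 18, 2005.
Opening night takes place: Nov 18, 2005 + 27 days = Dec 15, 2005.
The score and parts arrive: Nov 13, 2005.
The dress rehearsal is held: Nov 13, 2005 + 19 days = Dec 2, 2005.
The run closes: Dec 2, 2005 + 14 days = Dec 16, 2005.
Comparing: opening night takes place on Dec 15, 2005 vs the run closes on Dec 16, 2005. Earlier: opening night takes place.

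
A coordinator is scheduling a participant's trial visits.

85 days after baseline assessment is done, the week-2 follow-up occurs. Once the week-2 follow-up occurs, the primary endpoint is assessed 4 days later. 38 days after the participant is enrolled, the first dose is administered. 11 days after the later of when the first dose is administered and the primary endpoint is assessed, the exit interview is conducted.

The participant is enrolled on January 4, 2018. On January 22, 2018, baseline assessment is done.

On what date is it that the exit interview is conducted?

The participant is enrolled: Jan 4, 2018.
The first dose is administered: Jan 4, 2018 + 38 days = Feb 11, 2018.
Baseline assessment is done: Jan 22, 2018.
The week-2 follow-up occurs: Jan 22, 2018 + 85 days = Apr 17, 2018.
The primary endpoint is assessed: Apr 17, 2018 + 4 days = Apr 21, 2018.
Both prerequisites met — the first dose is administered (Feb 11, 2018), the primary endpoint is assessed (Apr 21, 2018); the later is Apr 21, 2018.
The exit interview is conducted: Apr 21, 2018 + 11 days = May 2, 2018.

May 2, 2018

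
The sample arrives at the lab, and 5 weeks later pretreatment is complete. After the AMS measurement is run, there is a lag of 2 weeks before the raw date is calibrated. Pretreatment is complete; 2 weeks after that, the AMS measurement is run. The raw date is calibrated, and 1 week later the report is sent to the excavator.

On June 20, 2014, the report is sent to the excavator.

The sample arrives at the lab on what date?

The report is sent to the excavator: Jun 20, 2014.
The raw date is calibrated: Jun 20, 2014 − 1 week = Jun 13, 2014.
The AMS measurement is run: Jun 13, 2014 − 2 weeks = May 30, 2014.
Pretreatment is complete: May 30, 2014 − 2 weeks = May 16, 2014.
The sample arrives at the lab: May 16, 2014 − 5 weeks = Apr 11, 2014.

April 11, 2014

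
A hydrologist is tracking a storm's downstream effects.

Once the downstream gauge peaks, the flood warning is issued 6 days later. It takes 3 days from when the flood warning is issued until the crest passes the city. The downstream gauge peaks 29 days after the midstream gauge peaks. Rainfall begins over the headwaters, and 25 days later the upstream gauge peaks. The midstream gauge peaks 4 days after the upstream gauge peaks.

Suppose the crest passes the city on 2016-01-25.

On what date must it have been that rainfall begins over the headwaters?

The crest passes the city: Jan 25, 2016.
The flood warning is issued: Jan 25, 2016 − 3 days = Jan 22, 2016.
The downstream gauge peaks: Jan 22, 2016 − 6 days = Jan 16, 2016.
The midstream gauge peaks: Jan 16, 2016 − 29 days = Dec 18, 2015.
The upstream gauge peaks: Dec 18, 2015 − 4 days = Dec 14, 2015.
Rainfall begins over the headwaters: Dec 14, 2015 − 25 days = Nov 19, 2015.

2015-11-19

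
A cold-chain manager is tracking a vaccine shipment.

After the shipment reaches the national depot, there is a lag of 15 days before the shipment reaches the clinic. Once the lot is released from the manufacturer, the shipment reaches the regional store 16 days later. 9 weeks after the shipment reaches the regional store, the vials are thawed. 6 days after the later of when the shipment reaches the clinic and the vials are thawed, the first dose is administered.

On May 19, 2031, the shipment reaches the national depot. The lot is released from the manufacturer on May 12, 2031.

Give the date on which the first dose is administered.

Aug 5, 2031

The shipment reaches the national depot: May 19, 2031.
The shipment reaches the clinic: May 19, 2031 + 15 days = Jun 3, 2031.
The lot is released from the manufacturer: May 12, 2031.
The shipment reaches the regional store: May 12, 2031 + 16 days = May 28, 2031.
The vials are thawed: May 28, 2031 + 9 weeks = Jul 30, 2031.
Both prerequisites met — the shipment reaches the clinic (Jun 3, 2031), the vials are thawed (Jul 30, 2031); the later is Jul 30, 2031.
The first dose is administered: Jul 30, 2031 + 6 days = Aug 5, 2031.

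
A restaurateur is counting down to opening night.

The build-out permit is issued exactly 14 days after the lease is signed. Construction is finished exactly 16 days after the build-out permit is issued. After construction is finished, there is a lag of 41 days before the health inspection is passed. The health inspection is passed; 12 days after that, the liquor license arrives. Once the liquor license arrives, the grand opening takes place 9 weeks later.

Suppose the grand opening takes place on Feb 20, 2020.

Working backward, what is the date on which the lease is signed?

Sep 27, 2019

The grand opening takes place: Feb 20, 2020.
The liquor license arrives: Feb 20, 2020 − 9 weeks = Dec 19, 2019.
The health inspection is passed: Dec 19, 2019 − 12 days = Dec 7, 2019.
Construction is finished: Dec 7, 2019 − 41 days = Oct 27, 2019.
The build-out permit is issued: Oct 27, 2019 − 16 days = Oct 11, 2019.
The lease is signed: Oct 11, 2019 − 14 days = Sep 27, 2019.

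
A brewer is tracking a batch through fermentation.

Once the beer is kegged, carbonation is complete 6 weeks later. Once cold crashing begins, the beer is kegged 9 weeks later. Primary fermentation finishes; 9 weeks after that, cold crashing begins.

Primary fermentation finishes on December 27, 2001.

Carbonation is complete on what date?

June 13, 2002

Primary fermentation finishes: Dec 27, 2001.
Cold crashing begins: Dec 27, 2001 + 9 weeks = Feb 28, 2002.
The beer is kegged: Feb 28, 2002 + 9 weeks = May 2, 2002.
Carbonation is complete: May 2, 2002 + 6 weeks = Jun 13, 2002.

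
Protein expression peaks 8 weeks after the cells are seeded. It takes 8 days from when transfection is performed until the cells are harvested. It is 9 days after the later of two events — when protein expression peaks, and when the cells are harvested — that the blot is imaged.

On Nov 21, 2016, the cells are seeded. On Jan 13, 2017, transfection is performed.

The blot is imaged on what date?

Jan 30, 2017

The cells are seeded: Nov 21, 2016.
Protein expression peaks: Nov 21, 2016 + 8 weeks = Jan 16, 2017.
Transfection is performed: Jan 13, 2017.
The cells are harvested: Jan 13, 2017 + 8 days = Jan 21, 2017.
Both prerequisites met — protein expression peaks (Jan 16, 2017), the cells are harvested (Jan 21, 2017); the later is Jan 21, 2017.
The blot is imaged: Jan 21, 2017 + 9 days = Jan 30, 2017.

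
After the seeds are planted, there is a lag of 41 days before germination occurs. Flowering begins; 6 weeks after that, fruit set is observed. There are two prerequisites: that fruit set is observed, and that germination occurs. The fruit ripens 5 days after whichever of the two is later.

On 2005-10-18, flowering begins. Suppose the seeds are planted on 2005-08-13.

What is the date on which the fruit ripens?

2005-12-04

Flowering begins: Oct 18, 2005.
Fruit set is observed: Oct 18, 2005 + 6 weeks = Nov 29, 2005.
The seeds are planted: Aug 13, 2005.
Germination occurs: Aug 13, 2005 + 41 days = Sep 23, 2005.
Both prerequisites met — fruit set is observed (Nov 29, 2005), germination occurs (Sep 23, 2005); the later is Nov 29, 2005.
The fruit ripens: Nov 29, 2005 + 5 days = Dec 4, 2005.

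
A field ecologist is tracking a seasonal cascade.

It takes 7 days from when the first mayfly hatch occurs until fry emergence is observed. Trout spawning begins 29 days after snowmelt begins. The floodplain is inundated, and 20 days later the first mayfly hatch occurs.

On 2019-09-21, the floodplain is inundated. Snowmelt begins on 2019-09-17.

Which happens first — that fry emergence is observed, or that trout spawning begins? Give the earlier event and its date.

The floodplain is inundated: Sep 21, 2019.
The first mayfly hatch occurs: Sep 21, 2019 + 20 days = Oct 11, 2019.
Fry emergence is observed: Oct 11, 2019 + 7 days = Oct 18, 2019.
Snowmelt begins: Sep 17, 2019.
Trout spawning begins: Sep 17, 2019 + 29 days = Oct 16, 2019.
Comparing: fry emergence is observed on Oct 18, 2019 vs trout spawning begins on Oct 16, 2019. Earlier: trout spawning begins.

Trout spawning begins — 2019-10-16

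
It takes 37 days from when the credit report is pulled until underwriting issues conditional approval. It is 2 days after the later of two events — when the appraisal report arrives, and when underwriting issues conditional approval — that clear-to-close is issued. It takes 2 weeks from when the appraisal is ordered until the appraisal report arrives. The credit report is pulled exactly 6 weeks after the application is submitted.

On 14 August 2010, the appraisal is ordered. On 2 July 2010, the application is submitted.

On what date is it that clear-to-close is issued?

The appraisal is ordered: Aug 14, 2010.
The appraisal report arrives: Aug 14, 2010 + 2 weeks = Aug 28, 2010.
The application is submitted: Jul 2, 2010.
The credit report is pulled: Jul 2, 2010 + 6 weeks = Aug 13, 2010.
Underwriting issues conditional approval: Aug 13, 2010 + 37 days = Sep 19, 2010.
Both prerequisites met — the appraisal report arrives (Aug 28, 2010), underwriting issues conditional approval (Sep 19, 2010); the later is Sep 19, 2010.
Clear-to-close is issued: Sep 19, 2010 + 2 days = Sep 21, 2010.

21 September 2010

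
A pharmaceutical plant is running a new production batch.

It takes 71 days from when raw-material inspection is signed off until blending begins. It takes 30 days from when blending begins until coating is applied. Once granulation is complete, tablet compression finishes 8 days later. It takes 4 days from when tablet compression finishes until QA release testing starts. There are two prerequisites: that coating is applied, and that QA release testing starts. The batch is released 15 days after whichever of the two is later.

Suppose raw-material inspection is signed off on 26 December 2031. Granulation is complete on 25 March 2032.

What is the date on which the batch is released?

Raw-material inspection is signed off: Dec 26, 2031.
Blending begins: Dec 26, 2031 + 71 days = Mar 6, 2032.
Coating is applied: Mar 6, 2032 + 30 days = Apr 5, 2032.
Granulation is complete: Mar 25, 2032.
Tablet compression finishes: Mar 25, 2032 + 8 days = Apr 2, 2032.
QA release testing starts: Apr 2, 2032 + 4 days = Apr 6, 2032.
Both prerequisites met — coating is applied (Apr 5, 2032), QA release testing starts (Apr 6, 2032); the later is Apr 6, 2032.
The batch is released: Apr 6, 2032 + 15 days = Apr 21, 2032.

21 April 2032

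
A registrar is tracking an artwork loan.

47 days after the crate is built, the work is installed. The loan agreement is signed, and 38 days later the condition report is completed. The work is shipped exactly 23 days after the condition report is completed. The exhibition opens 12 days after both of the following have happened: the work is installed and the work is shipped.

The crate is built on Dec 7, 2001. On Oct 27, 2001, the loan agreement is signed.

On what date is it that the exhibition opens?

Feb 4, 2002

The crate is built: Dec 7, 2001.
The work is installed: Dec 7, 2001 + 47 days = Jan 23, 2002.
The loan agreement is signed: Oct 27, 2001.
The condition report is completed: Oct 27, 2001 + 38 days = Dec 4, 2001.
The work is shipped: Dec 4, 2001 + 23 days = Dec 27, 2001.
Both prerequisites met — the work is installed (Jan 23, 2002), the work is shipped (Dec 27, 2001); the later is Jan 23, 2002.
The exhibition opens: Jan 23, 2002 + 12 days = Feb 4, 2002.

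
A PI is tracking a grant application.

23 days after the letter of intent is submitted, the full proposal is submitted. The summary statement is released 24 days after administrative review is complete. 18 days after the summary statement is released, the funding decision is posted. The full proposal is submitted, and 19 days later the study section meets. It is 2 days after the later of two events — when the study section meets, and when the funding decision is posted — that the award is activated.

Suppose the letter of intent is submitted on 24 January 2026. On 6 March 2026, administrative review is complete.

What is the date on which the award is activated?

19 April 2026

The letter of intent is submitted: Jan 24, 2026.
The full proposal is submitted: Jan 24, 2026 + 23 days = Feb 16, 2026.
The study section meets: Feb 16, 2026 + 19 days = Mar 7, 2026.
Administrative review is complete: Mar 6, 2026.
The summary statement is released: Mar 6, 2026 + 24 days = Mar 30, 2026.
The funding decision is posted: Mar 30, 2026 + 18 days = Apr 17, 2026.
Both prerequisites met — the study section meets (Mar 7, 2026), the funding decision is posted (Apr 17, 2026); the later is Apr 17, 2026.
The award is activated: Apr 17, 2026 + 2 days = Apr 19, 2026.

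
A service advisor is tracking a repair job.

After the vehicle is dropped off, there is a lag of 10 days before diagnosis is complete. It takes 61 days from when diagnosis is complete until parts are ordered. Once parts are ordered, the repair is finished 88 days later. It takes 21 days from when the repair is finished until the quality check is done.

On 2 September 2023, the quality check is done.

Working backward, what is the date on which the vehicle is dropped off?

6 March 2023

The quality check is done: Sep 2, 2023.
The repair is finished: Sep 2, 2023 − 21 days = Aug 12, 2023.
Parts are ordered: Aug 12, 2023 − 88 days = May 16, 2023.
Diagnosis is complete: May 16, 2023 − 61 days = Mar 16, 2023.
The vehicle is dropped off: Mar 16, 2023 − 10 days = Mar 6, 2023.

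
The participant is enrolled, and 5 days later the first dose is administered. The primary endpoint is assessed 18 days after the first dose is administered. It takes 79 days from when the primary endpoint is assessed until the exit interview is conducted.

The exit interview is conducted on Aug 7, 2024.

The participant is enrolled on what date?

Apr 27, 2024

The exit interview is conducted: Aug 7, 2024.
The primary endpoint is assessed: Aug 7, 2024 − 79 days = May 20, 2024.
The first dose is administered: May 20, 2024 − 18 days = May 2, 2024.
The participant is enrolled: May 2, 2024 − 5 days = Apr 27, 2024.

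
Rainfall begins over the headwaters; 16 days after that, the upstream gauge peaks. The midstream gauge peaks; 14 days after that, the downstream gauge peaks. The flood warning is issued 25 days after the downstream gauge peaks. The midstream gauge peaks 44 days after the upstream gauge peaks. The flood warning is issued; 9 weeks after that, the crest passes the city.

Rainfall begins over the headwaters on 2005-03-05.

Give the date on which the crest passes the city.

Rainfall begins over the headwaters: Mar 5, 2005.
The upstream gauge peaks: Mar 5, 2005 + 16 days = Mar 21, 2005.
The midstream gauge peaks: Mar 21, 2005 + 44 days = May 4, 2005.
The downstream gauge peaks: May 4, 2005 + 14 days = May 18, 2005.
The flood warning is issued: May 18, 2005 + 25 days = Jun 12, 2005.
The crest passes the city: Jun 12, 2005 + 9 weeks = Aug 14, 2005.

2005-08-14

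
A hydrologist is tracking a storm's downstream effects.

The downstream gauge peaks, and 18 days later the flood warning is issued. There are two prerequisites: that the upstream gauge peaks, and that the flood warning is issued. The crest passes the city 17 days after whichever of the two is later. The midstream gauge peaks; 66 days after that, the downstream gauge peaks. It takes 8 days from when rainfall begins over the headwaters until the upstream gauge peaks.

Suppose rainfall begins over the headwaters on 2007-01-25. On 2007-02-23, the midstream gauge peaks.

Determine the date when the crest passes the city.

Rainfall begins over the headwaters: Jan 25, 2007.
The upstream gauge peaks: Jan 25, 2007 + 8 days = Feb 2, 2007.
The midstream gauge peaks: Feb 23, 2007.
The downstream gauge peaks: Feb 23, 2007 + 66 days = Apr 30, 2007.
The flood warning is issued: Apr 30, 2007 + 18 days = May 18, 2007.
Both prerequisites met — the upstream gauge peaks (Feb 2, 2007), the flood warning is issued (May 18, 2007); the later is May 18, 2007.
The crest passes the city: May 18, 2007 + 17 days = Jun 4, 2007.

2007-06-04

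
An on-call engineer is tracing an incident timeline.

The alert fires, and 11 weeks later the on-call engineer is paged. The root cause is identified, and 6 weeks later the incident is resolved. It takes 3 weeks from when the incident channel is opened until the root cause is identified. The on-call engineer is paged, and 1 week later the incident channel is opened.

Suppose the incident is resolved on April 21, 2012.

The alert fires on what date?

The incident is resolved: Apr 21, 2012.
The root cause is identified: Apr 21, 2012 − 6 weeks = Mar 10, 2012.
The incident channel is opened: Mar 10, 2012 − 3 weeks = Feb 18, 2012.
The on-call engineer is paged: Feb 18, 2012 − 1 week = Feb 11, 2012.
The alert fires: Feb 11, 2012 − 11 weeks = Nov 26, 2011.

November 26, 2011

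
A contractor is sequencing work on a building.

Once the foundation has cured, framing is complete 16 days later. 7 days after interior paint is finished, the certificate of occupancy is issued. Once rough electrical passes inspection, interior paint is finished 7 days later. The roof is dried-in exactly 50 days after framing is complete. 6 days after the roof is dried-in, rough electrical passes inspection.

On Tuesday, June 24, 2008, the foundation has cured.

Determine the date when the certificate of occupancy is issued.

Thursday, September 18, 2008

The foundation has cured: Jun 24, 2008.
Framing is complete: Jun 24, 2008 + 16 days = Jul 10, 2008.
The roof is dried-in: Jul 10, 2008 + 50 days = Aug 29, 2008.
Rough electrical passes inspection: Aug 29, 2008 + 6 days = Sep 4, 2008.
Interior paint is finished: Sep 4, 2008 + 7 days = Sep 11, 2008.
The certificate of occupancy is issued: Sep 11, 2008 + 7 days = Sep 18, 2008.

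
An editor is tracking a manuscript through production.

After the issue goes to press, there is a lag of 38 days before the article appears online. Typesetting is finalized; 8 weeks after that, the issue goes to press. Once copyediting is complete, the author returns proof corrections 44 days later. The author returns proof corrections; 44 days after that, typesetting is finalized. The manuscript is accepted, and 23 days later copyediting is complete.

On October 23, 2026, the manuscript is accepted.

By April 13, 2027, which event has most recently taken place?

The manuscript is accepted: Oct 23, 2026.
Copyediting is complete: Oct 23, 2026 + 23 days = Nov 15, 2026.
The author returns proof corrections: Nov 15, 2026 + 44 days = Dec 29, 2026.
Typesetting is finalized: Dec 29, 2026 + 44 days = Feb 11, 2027.
The issue goes to press: Feb 11, 2027 + 8 weeks = Apr 8, 2027.
The article appears online: Apr 8, 2027 + 38 days = May 16, 2027.
Apr 13, 2027 falls between when the issue goes to press (Apr 8, 2027) and when the article appears online (May 16, 2027).

The issue goes to press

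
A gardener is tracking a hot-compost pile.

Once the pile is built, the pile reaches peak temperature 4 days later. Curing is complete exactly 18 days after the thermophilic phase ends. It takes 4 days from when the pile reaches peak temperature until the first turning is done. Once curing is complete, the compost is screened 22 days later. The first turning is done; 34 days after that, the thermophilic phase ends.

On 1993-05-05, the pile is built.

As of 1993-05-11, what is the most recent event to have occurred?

The pile reaches peak temperature

The pile is built: May 5, 1993.
The pile reaches peak temperature: May 5, 1993 + 4 days = May 9, 1993.
The first turning is done: May 9, 1993 + 4 days = May 13, 1993.
The thermophilic phase ends: May 13, 1993 + 34 days = Jun 16, 1993.
Curing is complete: Jun 16, 1993 + 18 days = Jul 4, 1993.
The compost is screened: Jul 4, 1993 + 22 days = Jul 26, 1993.
May 11, 1993 falls between when the pile reaches peak temperature (May 9, 1993) and when the first turning is done (May 13, 1993).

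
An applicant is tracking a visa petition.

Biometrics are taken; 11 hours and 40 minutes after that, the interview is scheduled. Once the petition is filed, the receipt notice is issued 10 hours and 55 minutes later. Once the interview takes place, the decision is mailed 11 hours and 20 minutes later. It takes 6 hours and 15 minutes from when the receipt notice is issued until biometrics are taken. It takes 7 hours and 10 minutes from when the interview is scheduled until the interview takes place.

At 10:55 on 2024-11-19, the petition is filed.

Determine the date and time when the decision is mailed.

10:15 on 2024-11-21

The petition is filed: 10:55 Nov 19, 2024.
The receipt notice is issued: 10:55 Nov 19, 2024 + 10h55m = 21:50 Nov 19, 2024.
Biometrics are taken: 21:50 Nov 19, 2024 + 6h15m = 04:05 Nov 20, 2024.
The interview is scheduled: 04:05 Nov 20, 2024 + 11h40m = 15:45 Nov 20, 2024.
The interview takes place: 15:45 Nov 20, 2024 + 7h10m = 22:55 Nov 20, 2024.
The decision is mailed: 22:55 Nov 20, 2024 + 11h20m = 10:15 Nov 21, 2024.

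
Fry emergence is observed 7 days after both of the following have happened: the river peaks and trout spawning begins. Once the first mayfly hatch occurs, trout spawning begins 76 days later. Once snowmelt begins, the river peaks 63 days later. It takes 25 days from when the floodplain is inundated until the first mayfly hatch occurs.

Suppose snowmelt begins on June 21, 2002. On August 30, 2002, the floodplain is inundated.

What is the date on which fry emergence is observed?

December 16, 2002

Snowmelt begins: Jun 21, 2002.
The river peaks: Jun 21, 2002 + 63 days = Aug 23, 2002.
The floodplain is inundated: Aug 30, 2002.
The first mayfly hatch occurs: Aug 30, 2002 + 25 days = Sep 24, 2002.
Trout spawning begins: Sep 24, 2002 + 76 days = Dec 9, 2002.
Both prerequisites met — the river peaks (Aug 23, 2002), trout spawning begins (Dec 9, 2002); the later is Dec 9, 2002.
Fry emergence is observed: Dec 9, 2002 + 7 days = Dec 16, 2002.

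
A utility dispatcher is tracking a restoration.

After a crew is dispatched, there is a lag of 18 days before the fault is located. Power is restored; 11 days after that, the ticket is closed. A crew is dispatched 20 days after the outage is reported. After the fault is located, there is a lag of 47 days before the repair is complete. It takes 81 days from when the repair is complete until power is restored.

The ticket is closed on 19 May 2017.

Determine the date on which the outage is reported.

The ticket is closed: May 19, 2017.
Power is restored: May 19, 2017 − 11 days = May 8, 2017.
The repair is complete: May 8, 2017 − 81 days = Feb 16, 2017.
The fault is located: Feb 16, 2017 − 47 days = Dec 31, 2016.
A crew is dispatched: Dec 31, 2016 − 18 days = Dec 13, 2016.
The outage is reported: Dec 13, 2016 − 20 days = Nov 23, 2016.

23 November 2016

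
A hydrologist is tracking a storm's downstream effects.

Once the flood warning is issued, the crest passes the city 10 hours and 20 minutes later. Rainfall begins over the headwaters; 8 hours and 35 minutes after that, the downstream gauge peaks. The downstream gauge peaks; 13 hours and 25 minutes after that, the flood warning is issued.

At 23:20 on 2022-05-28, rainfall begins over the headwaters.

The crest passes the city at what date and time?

Rainfall begins over the headwaters: 23:20 May 28, 2022.
The downstream gauge peaks: 23:20 May 28, 2022 + 8h35m = 07:55 May 29, 2022.
The flood warning is issued: 07:55 May 29, 2022 + 13h25m = 21:20 May 29, 2022.
The crest passes the city: 21:20 May 29, 2022 + 10h20m = 07:40 May 30, 2022.

07:40 on 2022-05-30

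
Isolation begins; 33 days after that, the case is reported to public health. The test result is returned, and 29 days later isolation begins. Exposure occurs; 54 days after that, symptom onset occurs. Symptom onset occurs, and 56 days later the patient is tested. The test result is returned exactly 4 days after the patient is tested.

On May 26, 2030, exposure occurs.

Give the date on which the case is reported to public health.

Exposure occurs: May 26, 2030.
Symptom onset occurs: May 26, 2030 + 54 days = Jul 19, 2030.
The patient is tested: Jul 19, 2030 + 56 days = Sep 13, 2030.
The test result is returned: Sep 13, 2030 + 4 days = Sep 17, 2030.
Isolation begins: Sep 17, 2030 + 29 days = Oct 16, 2030.
The case is reported to public health: Oct 16, 2030 + 33 days = Nov 18, 2030.

Nov 18, 2030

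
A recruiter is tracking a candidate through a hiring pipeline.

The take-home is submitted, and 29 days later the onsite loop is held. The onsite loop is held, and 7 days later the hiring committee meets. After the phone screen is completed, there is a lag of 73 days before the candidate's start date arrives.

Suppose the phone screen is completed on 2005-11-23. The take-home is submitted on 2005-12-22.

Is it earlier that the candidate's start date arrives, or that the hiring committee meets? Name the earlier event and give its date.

The hiring committee meets — 2006-01-27

The phone screen is completed: Nov 23, 2005.
The candidate's start date arrives: Nov 23, 2005 + 73 days = Feb 4, 2006.
The take-home is submitted: Dec 22, 2005.
The onsite loop is held: Dec 22, 2005 + 29 days = Jan 20, 2006.
The hiring committee meets: Jan 20, 2006 + 7 days = Jan 27, 2006.
Comparing: the candidate's start date arrives on Feb 4, 2006 vs the hiring committee meets on Jan 27, 2006. Earlier: the hiring committee meets.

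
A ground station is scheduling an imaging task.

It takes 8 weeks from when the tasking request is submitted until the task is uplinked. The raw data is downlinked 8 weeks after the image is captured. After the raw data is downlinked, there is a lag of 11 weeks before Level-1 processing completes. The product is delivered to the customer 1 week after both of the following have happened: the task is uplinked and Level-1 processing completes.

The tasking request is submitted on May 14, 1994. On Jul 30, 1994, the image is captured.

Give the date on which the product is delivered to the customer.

The tasking request is submitted: May 14, 1994.
The task is uplinked: May 14, 1994 + 8 weeks = Jul 9, 1994.
The image is captured: Jul 30, 1994.
The raw data is downlinked: Jul 30, 1994 + 8 weeks = Sep 24, 1994.
Level-1 processing completes: Sep 24, 1994 + 11 weeks = Dec 10, 1994.
Both prerequisites met — the task is uplinked (Jul 9, 1994), Level-1 processing completes (Dec 10, 1994); the later is Dec 10, 1994.
The product is delivered to the customer: Dec 10, 1994 + 1 week = Dec 17, 1994.

Dec 17, 1994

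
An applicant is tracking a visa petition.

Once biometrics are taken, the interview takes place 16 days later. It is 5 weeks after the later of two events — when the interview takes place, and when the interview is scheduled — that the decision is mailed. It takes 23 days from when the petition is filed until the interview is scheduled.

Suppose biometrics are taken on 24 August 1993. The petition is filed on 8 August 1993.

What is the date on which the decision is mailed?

Biometrics are taken: Aug 24, 1993.
The interview takes place: Aug 24, 1993 + 16 days = Sep 9, 1993.
The petition is filed: Aug 8, 1993.
The interview is scheduled: Aug 8, 1993 + 23 days = Aug 31, 1993.
Both prerequisites met — the interview takes place (Sep 9, 1993), the interview is scheduled (Aug 31, 1993); the later is Sep 9, 1993.
The decision is mailed: Sep 9, 1993 + 5 weeks = Oct 14, 1993.

14 October 1993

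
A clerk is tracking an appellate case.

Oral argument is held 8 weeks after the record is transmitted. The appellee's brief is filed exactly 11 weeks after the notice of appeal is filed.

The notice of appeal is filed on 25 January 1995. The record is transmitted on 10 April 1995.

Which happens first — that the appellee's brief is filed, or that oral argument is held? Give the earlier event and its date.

The appellee's brief is filed — 12 April 1995

The notice of appeal is filed: Jan 25, 1995.
The appellee's brief is filed: Jan 25, 1995 + 11 weeks = Apr 12, 1995.
The record is transmitted: Apr 10, 1995.
Oral argument is held: Apr 10, 1995 + 8 weeks = Jun 5, 1995.
Comparing: the appellee's brief is filed on Apr 12, 1995 vs oral argument is held on Jun 5, 1995. Earlier: the appellee's brief is filed.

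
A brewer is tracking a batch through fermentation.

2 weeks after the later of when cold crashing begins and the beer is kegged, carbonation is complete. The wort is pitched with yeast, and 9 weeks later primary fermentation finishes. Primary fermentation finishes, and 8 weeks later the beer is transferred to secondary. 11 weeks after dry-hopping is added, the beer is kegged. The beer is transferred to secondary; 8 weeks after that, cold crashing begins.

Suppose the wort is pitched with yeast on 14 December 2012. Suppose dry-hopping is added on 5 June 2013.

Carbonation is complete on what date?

The wort is pitched with yeast: Dec 14, 2012.
Primary fermentation finishes: Dec 14, 2012 + 9 weeks = Feb 15, 2013.
The beer is transferred to secondary: Feb 15, 2013 + 8 weeks = Apr 12, 2013.
Cold crashing begins: Apr 12, 2013 + 8 weeks = Jun 7, 2013.
Dry-hopping is added: Jun 5, 2013.
The beer is kegged: Jun 5, 2013 + 11 weeks = Aug 21, 2013.
Both prerequisites met — cold crashing begins (Jun 7, 2013), the beer is kegged (Aug 21, 2013); the later is Aug 21, 2013.
Carbonation is complete: Aug 21, 2013 + 2 weeks = Sep 4, 2013.

4 September 2013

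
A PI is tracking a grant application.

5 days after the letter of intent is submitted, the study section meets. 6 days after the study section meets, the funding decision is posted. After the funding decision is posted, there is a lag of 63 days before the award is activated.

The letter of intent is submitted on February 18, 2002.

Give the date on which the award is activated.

May 3, 2002

The letter of intent is submitted: Feb 18, 2002.
The study section meets: Feb 18, 2002 + 5 days = Feb 23, 2002.
The funding decision is posted: Feb 23, 2002 + 6 days = Mar 1, 2002.
The award is activated: Mar 1, 2002 + 63 days = May 3, 2002.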